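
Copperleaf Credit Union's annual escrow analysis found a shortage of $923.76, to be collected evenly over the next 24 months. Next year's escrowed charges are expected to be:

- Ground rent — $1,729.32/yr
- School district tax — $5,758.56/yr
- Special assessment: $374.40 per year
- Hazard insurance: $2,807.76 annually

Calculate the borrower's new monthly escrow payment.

$927.66

Ground rent — $1,729.32/yr
School district tax — $5,758.56/yr
Special assessment — $374.40/yr
Hazard insurance — $2,807.76/yr
Combined annual = $1,729.32 + $5,758.56 + $374.40 + $2,807.76 = $10,670.04
Monthly = $10,670.04 / 12 = $889.17
Shortage spread = $923.76 ÷ 24 = $38.49/mo
Adjusted monthly = $889.17 + $38.49 = $927.66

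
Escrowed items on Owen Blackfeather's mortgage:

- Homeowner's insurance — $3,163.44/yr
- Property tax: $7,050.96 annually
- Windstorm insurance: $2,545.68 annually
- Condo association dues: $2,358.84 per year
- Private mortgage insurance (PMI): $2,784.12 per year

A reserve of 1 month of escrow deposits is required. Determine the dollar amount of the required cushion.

Homeowner's insurance: $3,163.44
Property tax: $7,050.96
Windstorm insurance: $2,545.68
Condo association dues: $2,358.84
Private mortgage insurance (PMI): $2,784.12
Annual escrow total = $17,903.04
Monthly escrow = $17,903.04 / 12 = $1,491.92
Required cushion = 1 × $1,491.92 = $1,491.92

$1,491.92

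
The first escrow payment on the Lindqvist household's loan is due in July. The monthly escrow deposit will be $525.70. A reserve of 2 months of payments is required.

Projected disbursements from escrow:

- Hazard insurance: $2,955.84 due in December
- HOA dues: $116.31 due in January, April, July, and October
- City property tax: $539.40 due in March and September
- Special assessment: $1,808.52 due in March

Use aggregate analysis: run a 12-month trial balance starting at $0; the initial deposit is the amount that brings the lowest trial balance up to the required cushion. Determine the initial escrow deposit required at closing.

$2,512.19

Cushion = 2 × $525.70 = $1,051.40
Trial balance (start $0, +$525.70 each month, − disbursements):
  Jul: +$525.70 − $116.31 → $409.39
  Aug: +$525.70 → $935.09
  Sep: +$525.70 − $539.40 → $921.39
  Oct: +$525.70 − $116.31 → $1,330.78
  Nov: +$525.70 → $1,856.48
  Dec: +$525.70 − $2,955.84 → -$573.66
  Jan: +$525.70 − $116.31 → -$164.27
  Feb: +$525.70 → $361.43
  Mar: +$525.70 − $2,347.92 → -$1,460.79
  Apr: +$525.70 − $116.31 → -$1,051.40
  May: +$525.70 → -$525.70
  Jun: +$525.70 → $0.00
Lowest trial balance = -$1,460.79 (Mar)
Initial deposit = cushion − low point = $1,051.40 − (-$1,460.79) = $2,512.19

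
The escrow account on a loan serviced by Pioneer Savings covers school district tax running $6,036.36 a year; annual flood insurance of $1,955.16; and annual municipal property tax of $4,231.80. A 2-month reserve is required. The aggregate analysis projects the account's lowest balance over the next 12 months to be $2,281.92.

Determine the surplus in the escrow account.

$244.70

School district tax — $6,036.36 per year
Flood insurance — $1,955.16 per year
Municipal property tax — $4,231.80 per year
Yearly total = $12,223.32
Monthly = $12,223.32 ÷ 12 = $1,018.61
Required reserve = 2 × $1,018.61 = $2,037.22
Surplus = $2,281.92 − $2,037.22 = $244.70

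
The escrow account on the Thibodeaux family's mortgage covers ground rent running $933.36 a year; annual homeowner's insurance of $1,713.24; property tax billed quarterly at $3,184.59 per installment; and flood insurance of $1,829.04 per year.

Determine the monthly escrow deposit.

Ground rent = $933.36 annually
Homeowner's insurance = $1,713.24 annually
Property tax = $3,184.59 × 4 = $12,738.36 annually
Flood insurance = $1,829.04 annually
Total per year = $933.36 + $1,713.24 + $12,738.36 + $1,829.04 = $17,214.00
Base monthly escrow = $17,214.00 / 12 = $1,434.50

$1,434.50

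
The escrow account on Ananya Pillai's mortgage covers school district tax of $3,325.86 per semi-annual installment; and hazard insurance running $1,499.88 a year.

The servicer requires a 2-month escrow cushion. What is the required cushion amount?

$1,358.60

School district tax = $3,325.86 × 2 = $6,651.72
Hazard insurance = $1,499.88
Total annual escrow = $8,151.60
Base monthly escrow = $8,151.60 ÷ 12 = $679.30
Required cushion = 2 × $679.30 = $1,358.60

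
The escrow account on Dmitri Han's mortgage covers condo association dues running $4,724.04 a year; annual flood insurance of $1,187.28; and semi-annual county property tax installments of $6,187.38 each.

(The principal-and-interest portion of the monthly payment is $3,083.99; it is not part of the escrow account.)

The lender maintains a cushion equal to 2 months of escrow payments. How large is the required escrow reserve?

$3,047.68

Condo association dues — $4,724.04 per year
Flood insurance — $1,187.28 per year
County property tax — $6,187.38 × 2 = $12,374.76 per year
Total annual escrow = $18,286.08
Base monthly escrow = $18,286.08 / 12 = $1,523.84
Reserve = 2 × $1,523.84 = $3,047.68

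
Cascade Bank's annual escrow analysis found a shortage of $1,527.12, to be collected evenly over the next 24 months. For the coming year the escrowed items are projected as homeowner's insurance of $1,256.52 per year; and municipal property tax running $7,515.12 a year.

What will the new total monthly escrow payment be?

$794.60

Homeowner's insurance: $1,256.52/yr
Municipal property tax: $7,515.12/yr
Combined annual = $1,256.52 + $7,515.12 = $8,771.64
Monthly escrow = $8,771.64 ÷ 12 = $730.97
Shortage spread = $1,527.12 / 24 = $63.63/mo
New monthly escrow = $730.97 + $63.63 = $794.60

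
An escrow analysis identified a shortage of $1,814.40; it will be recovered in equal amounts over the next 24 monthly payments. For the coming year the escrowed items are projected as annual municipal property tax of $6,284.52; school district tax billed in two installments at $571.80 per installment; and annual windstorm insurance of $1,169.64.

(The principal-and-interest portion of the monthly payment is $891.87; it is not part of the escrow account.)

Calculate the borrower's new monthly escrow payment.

$792.08

Municipal property tax: $6,284.52 per year
School district tax: $571.80 × 2 = $1,143.60 per year
Windstorm insurance: $1,169.64 per year
Total annual escrow = $8,597.76
Base monthly escrow = $8,597.76 ÷ 12 = $716.48
Shortage spread = $1,814.40 / 24 = $75.60/mo
New monthly escrow = $716.48 + $75.60 = $792.08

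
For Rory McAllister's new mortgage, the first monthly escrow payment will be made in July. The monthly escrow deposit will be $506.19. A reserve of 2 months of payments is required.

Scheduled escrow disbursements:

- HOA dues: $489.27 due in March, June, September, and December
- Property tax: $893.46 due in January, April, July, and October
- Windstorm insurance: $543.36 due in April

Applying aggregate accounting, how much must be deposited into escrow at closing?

Cushion = 2 × $506.19 = $1,012.38
Trial balance (start $0, +$506.19 each month, − disbursements):
  Jul: +$506.19 − $893.46 → -$387.27
  Aug: +$506.19 → $118.92
  Sep: +$506.19 − $489.27 → $135.84
  Oct: +$506.19 − $893.46 → -$251.43
  Nov: +$506.19 → $254.76
  Dec: +$506.19 − $489.27 → $271.68
  Jan: +$506.19 − $893.46 → -$115.59
  Feb: +$506.19 → $390.60
  Mar: +$506.19 − $489.27 → $407.52
  Apr: +$506.19 − $1,436.82 → -$523.11
  May: +$506.19 → -$16.92
  Jun: +$506.19 − $489.27 → $0.00
Lowest trial balance = -$523.11 (Apr)
Initial deposit = cushion − low point = $1,012.38 − (-$523.11) = $1,535.49

$1,535.49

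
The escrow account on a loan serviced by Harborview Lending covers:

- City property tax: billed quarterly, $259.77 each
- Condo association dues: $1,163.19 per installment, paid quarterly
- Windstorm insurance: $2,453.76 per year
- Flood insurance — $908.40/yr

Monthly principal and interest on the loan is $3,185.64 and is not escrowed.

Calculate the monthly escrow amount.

$754.50

City property tax: $259.77 × 4 = $1,039.08 per year
Condo association dues: $1,163.19 × 4 = $4,652.76 per year
Windstorm insurance: $2,453.76 per year
Flood insurance: $908.40 per year
Annual escrow total = $1,039.08 + $4,652.76 + $2,453.76 + $908.40 = $9,054.00
Base monthly escrow = $9,054.00 ÷ 12 = $754.50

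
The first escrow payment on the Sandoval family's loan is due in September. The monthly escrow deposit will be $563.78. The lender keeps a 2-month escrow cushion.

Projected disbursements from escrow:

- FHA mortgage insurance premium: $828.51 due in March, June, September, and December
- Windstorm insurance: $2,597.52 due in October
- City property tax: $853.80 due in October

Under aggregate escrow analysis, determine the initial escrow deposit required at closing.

$4,279.83

Cushion = 2 × $563.78 = $1,127.56
Trial balance (start $0, +$563.78 each month, − disbursements):
  Sep: +$563.78 − $828.51 → -$264.73
  Oct: +$563.78 − $3,451.32 → -$3,152.27
  Nov: +$563.78 → -$2,588.49
  Dec: +$563.78 − $828.51 → -$2,853.22
  Jan: +$563.78 → -$2,289.44
  Feb: +$563.78 → -$1,725.66
  Mar: +$563.78 − $828.51 → -$1,990.39
  Apr: +$563.78 → -$1,426.61
  May: +$563.78 → -$862.83
  Jun: +$563.78 − $828.51 → -$1,127.56
  Jul: +$563.78 → -$563.78
  Aug: +$563.78 → $0.00
Lowest trial balance = -$3,152.27 (Oct)
Initial deposit = cushion − low point = $1,127.56 − (-$3,152.27) = $4,279.83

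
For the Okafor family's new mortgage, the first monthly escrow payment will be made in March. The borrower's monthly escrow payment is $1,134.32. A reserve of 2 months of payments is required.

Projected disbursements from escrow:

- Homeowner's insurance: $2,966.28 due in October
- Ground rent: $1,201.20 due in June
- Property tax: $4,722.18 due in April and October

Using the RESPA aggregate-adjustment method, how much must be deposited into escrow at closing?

Cushion = 2 × $1,134.32 = $2,268.64
Trial balance (start $0, +$1,134.32 each month, − disbursements):
  Mar: +$1,134.32 → $1,134.32
  Apr: +$1,134.32 − $4,722.18 → -$2,453.54
  May: +$1,134.32 → -$1,319.22
  Jun: +$1,134.32 − $1,201.20 → -$1,386.10
  Jul: +$1,134.32 → -$251.78
  Aug: +$1,134.32 → $882.54
  Sep: +$1,134.32 → $2,016.86
  Oct: +$1,134.32 − $7,688.46 → -$4,537.28
  Nov: +$1,134.32 → -$3,402.96
  Dec: +$1,134.32 → -$2,268.64
  Jan: +$1,134.32 → -$1,134.32
  Feb: +$1,134.32 → $0.00
Lowest trial balance = -$4,537.28 (Oct)
Initial deposit = cushion − low point = $2,268.64 − (-$4,537.28) = $6,805.92

$6,805.92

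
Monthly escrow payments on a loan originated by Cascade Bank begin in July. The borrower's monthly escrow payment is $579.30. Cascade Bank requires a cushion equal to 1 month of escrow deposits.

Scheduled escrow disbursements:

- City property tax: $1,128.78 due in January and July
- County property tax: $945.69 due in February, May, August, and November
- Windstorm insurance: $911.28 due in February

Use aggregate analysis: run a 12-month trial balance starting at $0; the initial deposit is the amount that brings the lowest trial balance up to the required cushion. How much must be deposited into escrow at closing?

Cushion = 1 × $579.30 = $579.30
Trial balance (start $0, +$579.30 each month, − disbursements):
  Jul: +$579.30 − $1,128.78 → -$549.48
  Aug: +$579.30 − $945.69 → -$915.87
  Sep: +$579.30 → -$336.57
  Oct: +$579.30 → $242.73
  Nov: +$579.30 − $945.69 → -$123.66
  Dec: +$579.30 → $455.64
  Jan: +$579.30 − $1,128.78 → -$93.84
  Feb: +$579.30 − $1,856.97 → -$1,371.51
  Mar: +$579.30 → -$792.21
  Apr: +$579.30 → -$212.91
  May: +$579.30 − $945.69 → -$579.30
  Jun: +$579.30 → $0.00
Lowest trial balance = -$1,371.51 (Feb)
Initial deposit = cushion − low point = $579.30 − (-$1,371.51) = $1,950.81

$1,950.81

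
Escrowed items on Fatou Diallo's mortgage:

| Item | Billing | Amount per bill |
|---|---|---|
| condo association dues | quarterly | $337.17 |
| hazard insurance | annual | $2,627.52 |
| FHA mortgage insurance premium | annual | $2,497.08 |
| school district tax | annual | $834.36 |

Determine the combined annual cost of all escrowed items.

Condo association dues = $337.17 × 4 = $1,348.68
Hazard insurance = $2,627.52
FHA mortgage insurance premium = $2,497.08
School district tax = $834.36
Yearly total = $1,348.68 + $2,627.52 + $2,497.08 + $834.36 = $7,307.64

$7,307.64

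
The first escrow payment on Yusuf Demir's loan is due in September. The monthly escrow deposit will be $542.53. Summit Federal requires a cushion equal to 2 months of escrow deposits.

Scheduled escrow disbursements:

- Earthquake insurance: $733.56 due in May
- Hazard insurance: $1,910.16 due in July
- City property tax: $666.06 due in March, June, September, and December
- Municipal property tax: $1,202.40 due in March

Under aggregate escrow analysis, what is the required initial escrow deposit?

$1,627.59

Cushion = 2 × $542.53 = $1,085.06
Trial balance (start $0, +$542.53 each month, − disbursements):
  Sep: +$542.53 − $666.06 → -$123.53
  Oct: +$542.53 → $419.00
  Nov: +$542.53 → $961.53
  Dec: +$542.53 − $666.06 → $838.00
  Jan: +$542.53 → $1,380.53
  Feb: +$542.53 → $1,923.06
  Mar: +$542.53 − $1,868.46 → $597.13
  Apr: +$542.53 → $1,139.66
  May: +$542.53 − $733.56 → $948.63
  Jun: +$542.53 − $666.06 → $825.10
  Jul: +$542.53 − $1,910.16 → -$542.53
  Aug: +$542.53 → $0.00
Lowest trial balance = -$542.53 (Jul)
Initial deposit = cushion − low point = $1,085.06 − (-$542.53) = $1,627.59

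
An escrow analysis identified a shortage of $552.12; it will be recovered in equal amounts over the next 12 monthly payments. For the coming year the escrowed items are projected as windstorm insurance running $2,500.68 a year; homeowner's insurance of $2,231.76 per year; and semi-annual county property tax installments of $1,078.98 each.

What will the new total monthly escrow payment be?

Windstorm insurance: $2,500.68/yr
Homeowner's insurance: $2,231.76/yr
County property tax: $1,078.98 × 2 = $2,157.96/yr
Total annual escrow = $2,500.68 + $2,231.76 + $2,157.96 = $6,890.40
Monthly escrow = $6,890.40 ÷ 12 = $574.20
Shortage spread = $552.12 ÷ 12 = $46.01/mo
Adjusted monthly = $574.20 + $46.01 = $620.21

$620.21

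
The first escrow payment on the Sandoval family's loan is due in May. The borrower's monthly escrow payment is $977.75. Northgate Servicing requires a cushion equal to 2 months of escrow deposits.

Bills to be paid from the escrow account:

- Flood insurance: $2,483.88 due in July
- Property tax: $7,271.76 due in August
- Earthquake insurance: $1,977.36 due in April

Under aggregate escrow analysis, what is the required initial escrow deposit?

$7,800.14

Cushion = 2 × $977.75 = $1,955.50
Trial balance (start $0, +$977.75 each month, − disbursements):
  May: +$977.75 → $977.75
  Jun: +$977.75 → $1,955.50
  Jul: +$977.75 − $2,483.88 → $449.37
  Aug: +$977.75 − $7,271.76 → -$5,844.64
  Sep: +$977.75 → -$4,866.89
  Oct: +$977.75 → -$3,889.14
  Nov: +$977.75 → -$2,911.39
  Dec: +$977.75 → -$1,933.64
  Jan: +$977.75 → -$955.89
  Feb: +$977.75 → $21.86
  Mar: +$977.75 → $999.61
  Apr: +$977.75 − $1,977.36 → $0.00
Lowest trial balance = -$5,844.64 (Aug)
Initial deposit = cushion − low point = $1,955.50 − (-$5,844.64) = $7,800.14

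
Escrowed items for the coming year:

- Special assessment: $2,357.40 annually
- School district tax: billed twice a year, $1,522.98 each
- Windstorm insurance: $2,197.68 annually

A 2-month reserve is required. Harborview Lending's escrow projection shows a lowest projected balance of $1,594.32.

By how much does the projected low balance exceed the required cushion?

$327.48

Special assessment — $2,357.40 annually
School district tax — $1,522.98 × 2 = $3,045.96 annually
Windstorm insurance — $2,197.68 annually
Total per year = $2,357.40 + $3,045.96 + $2,197.68 = $7,601.04
Monthly escrow = $7,601.04 / 12 = $633.42
Required reserve = 2 × $633.42 = $1,266.84
Surplus = $1,594.32 − $1,266.84 = $327.48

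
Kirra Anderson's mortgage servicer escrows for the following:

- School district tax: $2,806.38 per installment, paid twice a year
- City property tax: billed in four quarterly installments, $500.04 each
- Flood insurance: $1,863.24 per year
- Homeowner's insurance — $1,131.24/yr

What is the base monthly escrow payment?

$883.95

School district tax — $2,806.38 × 2 = $5,612.76 annually
City property tax — $500.04 × 4 = $2,000.16 annually
Flood insurance — $1,863.24 annually
Homeowner's insurance — $1,131.24 annually
Annual escrow total = $5,612.76 + $2,000.16 + $1,863.24 + $1,131.24 = $10,607.40
Per month = $10,607.40 ÷ 12 = $883.95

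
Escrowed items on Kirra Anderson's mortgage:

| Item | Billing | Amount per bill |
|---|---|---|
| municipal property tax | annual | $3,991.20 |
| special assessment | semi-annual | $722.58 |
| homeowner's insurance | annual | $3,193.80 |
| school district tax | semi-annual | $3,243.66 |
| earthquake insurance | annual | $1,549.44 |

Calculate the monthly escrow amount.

Municipal property tax = $3,991.20 per year
Special assessment = $722.58 × 2 = $1,445.16 per year
Homeowner's insurance = $3,193.80 per year
School district tax = $3,243.66 × 2 = $6,487.32 per year
Earthquake insurance = $1,549.44 per year
Combined annual = $3,991.20 + $1,445.16 + $3,193.80 + $6,487.32 + $1,549.44 = $16,666.92
Base monthly escrow = $16,666.92 / 12 = $1,388.91

$1,388.91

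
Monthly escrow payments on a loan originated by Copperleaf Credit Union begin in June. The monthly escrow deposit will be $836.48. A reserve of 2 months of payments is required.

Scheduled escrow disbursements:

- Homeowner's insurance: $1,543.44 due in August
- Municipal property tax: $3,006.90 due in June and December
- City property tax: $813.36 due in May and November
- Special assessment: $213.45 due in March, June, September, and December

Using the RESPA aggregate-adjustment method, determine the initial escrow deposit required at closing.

$4,828.55

Cushion = 2 × $836.48 = $1,672.96
Trial balance (start $0, +$836.48 each month, − disbursements):
  Jun: +$836.48 − $3,220.35 → -$2,383.87
  Jul: +$836.48 → -$1,547.39
  Aug: +$836.48 − $1,543.44 → -$2,254.35
  Sep: +$836.48 − $213.45 → -$1,631.32
  Oct: +$836.48 → -$794.84
  Nov: +$836.48 − $813.36 → -$771.72
  Dec: +$836.48 − $3,220.35 → -$3,155.59
  Jan: +$836.48 → -$2,319.11
  Feb: +$836.48 → -$1,482.63
  Mar: +$836.48 − $213.45 → -$859.60
  Apr: +$836.48 → -$23.12
  May: +$836.48 − $813.36 → $0.00
Lowest trial balance = -$3,155.59 (Dec)
Initial deposit = cushion − low point = $1,672.96 − (-$3,155.59) = $4,828.55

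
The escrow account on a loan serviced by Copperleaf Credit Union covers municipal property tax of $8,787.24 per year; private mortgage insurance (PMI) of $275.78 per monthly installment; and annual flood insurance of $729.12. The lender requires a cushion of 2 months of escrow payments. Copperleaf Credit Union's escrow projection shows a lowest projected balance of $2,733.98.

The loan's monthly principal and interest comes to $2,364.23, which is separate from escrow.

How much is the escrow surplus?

Municipal property tax: $8,787.24
Private mortgage insurance (PMI): $275.78 × 12 = $3,309.36
Flood insurance: $729.12
Total annual escrow = $8,787.24 + $3,309.36 + $729.12 = $12,825.72
Base monthly escrow = $12,825.72 / 12 = $1,068.81
Required reserve = 2 × $1,068.81 = $2,137.62
Surplus = $2,733.98 − $2,137.62 = $596.36

$596.36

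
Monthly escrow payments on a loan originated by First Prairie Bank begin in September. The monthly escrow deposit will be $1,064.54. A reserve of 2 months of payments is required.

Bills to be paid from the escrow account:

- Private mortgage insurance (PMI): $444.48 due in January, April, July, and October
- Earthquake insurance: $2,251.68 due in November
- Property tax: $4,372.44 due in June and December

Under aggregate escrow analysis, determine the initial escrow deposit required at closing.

Cushion = 2 × $1,064.54 = $2,129.08
Trial balance (start $0, +$1,064.54 each month, − disbursements):
  Sep: +$1,064.54 → $1,064.54
  Oct: +$1,064.54 − $444.48 → $1,684.60
  Nov: +$1,064.54 − $2,251.68 → $497.46
  Dec: +$1,064.54 − $4,372.44 → -$2,810.44
  Jan: +$1,064.54 − $444.48 → -$2,190.38
  Feb: +$1,064.54 → -$1,125.84
  Mar: +$1,064.54 → -$61.30
  Apr: +$1,064.54 − $444.48 → $558.76
  May: +$1,064.54 → $1,623.30
  Jun: +$1,064.54 − $4,372.44 → -$1,684.60
  Jul: +$1,064.54 − $444.48 → -$1,064.54
  Aug: +$1,064.54 → $0.00
Lowest trial balance = -$2,810.44 (Dec)
Initial deposit = cushion − low point = $2,129.08 − (-$2,810.44) = $4,939.52

$4,939.52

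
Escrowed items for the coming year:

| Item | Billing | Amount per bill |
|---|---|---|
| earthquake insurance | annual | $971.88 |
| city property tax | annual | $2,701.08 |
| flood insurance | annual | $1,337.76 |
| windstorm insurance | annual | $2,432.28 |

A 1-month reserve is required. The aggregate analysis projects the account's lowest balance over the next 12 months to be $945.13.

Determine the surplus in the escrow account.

Earthquake insurance: $971.88
City property tax: $2,701.08
Flood insurance: $1,337.76
Windstorm insurance: $2,432.28
Total per year = $971.88 + $2,701.08 + $1,337.76 + $2,432.28 = $7,443.00
Base monthly escrow = $7,443.00 / 12 = $620.25
Cushion = 1 × $620.25 = $620.25
Surplus = $945.13 − $620.25 = $324.88

$324.88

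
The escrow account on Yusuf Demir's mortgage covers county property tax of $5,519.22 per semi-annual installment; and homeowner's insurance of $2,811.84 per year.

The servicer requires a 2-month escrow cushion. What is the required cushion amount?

County property tax: $5,519.22 × 2 = $11,038.44 annually
Homeowner's insurance: $2,811.84 annually
Yearly total = $13,850.28
Monthly = $13,850.28 / 12 = $1,154.19
Reserve = 2 × $1,154.19 = $2,308.38

$2,308.38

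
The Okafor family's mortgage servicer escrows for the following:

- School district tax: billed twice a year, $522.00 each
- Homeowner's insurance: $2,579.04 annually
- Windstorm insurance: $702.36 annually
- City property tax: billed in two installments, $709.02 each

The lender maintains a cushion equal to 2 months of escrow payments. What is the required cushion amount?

$957.24

School district tax = $522.00 × 2 = $1,044.00 annually
Homeowner's insurance = $2,579.04 annually
Windstorm insurance = $702.36 annually
City property tax = $709.02 × 2 = $1,418.04 annually
Total per year = $1,044.00 + $2,579.04 + $702.36 + $1,418.04 = $5,743.44
Per month = $5,743.44 / 12 = $478.62
Cushion = 2 × $478.62 = $957.24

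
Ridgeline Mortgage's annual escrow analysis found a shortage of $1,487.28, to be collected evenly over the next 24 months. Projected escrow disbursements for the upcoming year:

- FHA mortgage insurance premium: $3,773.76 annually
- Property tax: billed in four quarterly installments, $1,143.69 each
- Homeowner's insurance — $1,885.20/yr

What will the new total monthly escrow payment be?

$914.78

FHA mortgage insurance premium: $3,773.76/yr
Property tax: $1,143.69 × 4 = $4,574.76/yr
Homeowner's insurance: $1,885.20/yr
Total per year = $10,233.72
Per month = $10,233.72 ÷ 12 = $852.81
Monthly shortage recovery: $1,487.28 ÷ 24 = $61.97
New monthly escrow = $852.81 + $61.97 = $914.78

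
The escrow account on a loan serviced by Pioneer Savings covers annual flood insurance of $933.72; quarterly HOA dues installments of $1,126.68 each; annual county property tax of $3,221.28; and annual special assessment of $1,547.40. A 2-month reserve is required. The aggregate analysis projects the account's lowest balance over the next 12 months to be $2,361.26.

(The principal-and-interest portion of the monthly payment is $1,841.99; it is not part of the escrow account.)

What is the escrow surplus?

$659.74

Flood insurance: $933.72/yr
HOA dues: $1,126.68 × 4 = $4,506.72/yr
County property tax: $3,221.28/yr
Special assessment: $1,547.40/yr
Yearly total = $10,209.12
Monthly = $10,209.12 ÷ 12 = $850.76
Cushion = 2 × $850.76 = $1,701.52
Excess over cushion: $2,361.26 − $1,701.52 = $659.74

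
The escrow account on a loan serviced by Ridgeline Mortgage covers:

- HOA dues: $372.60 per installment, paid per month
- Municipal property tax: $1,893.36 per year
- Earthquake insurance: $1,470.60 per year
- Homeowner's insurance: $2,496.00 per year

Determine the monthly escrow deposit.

HOA dues: $372.60 × 12 = $4,471.20 annually
Municipal property tax: $1,893.36 annually
Earthquake insurance: $1,470.60 annually
Homeowner's insurance: $2,496.00 annually
Combined annual = $4,471.20 + $1,893.36 + $1,470.60 + $2,496.00 = $10,331.16
Per month = $10,331.16 ÷ 12 = $860.93

$860.93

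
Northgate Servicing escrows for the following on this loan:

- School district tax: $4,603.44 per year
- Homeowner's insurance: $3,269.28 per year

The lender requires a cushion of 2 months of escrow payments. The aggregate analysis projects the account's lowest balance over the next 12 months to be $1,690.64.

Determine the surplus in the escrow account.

$378.52

School district tax — $4,603.44 annually
Homeowner's insurance — $3,269.28 annually
Annual escrow total = $4,603.44 + $3,269.28 = $7,872.72
Per month = $7,872.72 ÷ 12 = $656.06
Required reserve = 2 × $656.06 = $1,312.12
Surplus = $1,690.64 − $1,312.12 = $378.52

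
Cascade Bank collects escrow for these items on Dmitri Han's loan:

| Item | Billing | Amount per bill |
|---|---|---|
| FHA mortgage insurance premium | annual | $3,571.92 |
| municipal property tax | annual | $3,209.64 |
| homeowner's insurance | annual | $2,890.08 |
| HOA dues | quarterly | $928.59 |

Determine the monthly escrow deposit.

$1,115.50

FHA mortgage insurance premium — $3,571.92 per year
Municipal property tax — $3,209.64 per year
Homeowner's insurance — $2,890.08 per year
HOA dues — $928.59 × 4 = $3,714.36 per year
Annual escrow total = $3,571.92 + $3,209.64 + $2,890.08 + $3,714.36 = $13,386.00
Monthly = $13,386.00 ÷ 12 = $1,115.50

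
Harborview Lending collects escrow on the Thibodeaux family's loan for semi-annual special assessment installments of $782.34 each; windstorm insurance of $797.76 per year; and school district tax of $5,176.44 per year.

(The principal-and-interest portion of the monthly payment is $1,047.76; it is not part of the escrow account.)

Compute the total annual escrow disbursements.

Special assessment: $782.34 × 2 = $1,564.68 per year
Windstorm insurance: $797.76 per year
School district tax: $5,176.44 per year
Combined annual = $1,564.68 + $797.76 + $5,176.44 = $7,538.88

$7,538.88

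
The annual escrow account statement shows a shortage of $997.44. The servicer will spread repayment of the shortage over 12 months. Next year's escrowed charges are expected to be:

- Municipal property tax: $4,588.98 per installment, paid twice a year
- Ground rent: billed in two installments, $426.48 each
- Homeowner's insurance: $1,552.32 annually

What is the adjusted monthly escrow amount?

Municipal property tax — $4,588.98 × 2 = $9,177.96 annually
Ground rent — $426.48 × 2 = $852.96 annually
Homeowner's insurance — $1,552.32 annually
Annual escrow total = $11,583.24
Per month = $11,583.24 ÷ 12 = $965.27
Monthly shortage recovery: $997.44 / 12 = $83.12
New monthly escrow = $965.27 + $83.12 = $1,048.39

$1,048.39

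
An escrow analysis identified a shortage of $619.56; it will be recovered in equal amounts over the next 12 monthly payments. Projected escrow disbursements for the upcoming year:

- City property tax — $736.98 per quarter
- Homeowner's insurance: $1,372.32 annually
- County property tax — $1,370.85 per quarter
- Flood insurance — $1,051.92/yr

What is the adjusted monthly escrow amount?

$956.26

City property tax = $736.98 × 4 = $2,947.92 annually
Homeowner's insurance = $1,372.32 annually
County property tax = $1,370.85 × 4 = $5,483.40 annually
Flood insurance = $1,051.92 annually
Combined annual = $2,947.92 + $1,372.32 + $5,483.40 + $1,051.92 = $10,855.56
Monthly = $10,855.56 ÷ 12 = $904.63
Monthly shortage recovery: $619.56 ÷ 12 = $51.63
New monthly escrow = $904.63 + $51.63 = $956.26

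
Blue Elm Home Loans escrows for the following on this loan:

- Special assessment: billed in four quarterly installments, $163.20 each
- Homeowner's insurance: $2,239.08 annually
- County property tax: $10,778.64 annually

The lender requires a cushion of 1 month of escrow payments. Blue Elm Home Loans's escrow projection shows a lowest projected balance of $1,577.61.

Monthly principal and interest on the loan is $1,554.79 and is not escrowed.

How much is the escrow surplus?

$438.40

Special assessment: $163.20 × 4 = $652.80 annually
Homeowner's insurance: $2,239.08 annually
County property tax: $10,778.64 annually
Total per year = $13,670.52
Monthly = $13,670.52 / 12 = $1,139.21
Required reserve = 1 × $1,139.21 = $1,139.21
Excess over cushion: $1,577.61 − $1,139.21 = $438.40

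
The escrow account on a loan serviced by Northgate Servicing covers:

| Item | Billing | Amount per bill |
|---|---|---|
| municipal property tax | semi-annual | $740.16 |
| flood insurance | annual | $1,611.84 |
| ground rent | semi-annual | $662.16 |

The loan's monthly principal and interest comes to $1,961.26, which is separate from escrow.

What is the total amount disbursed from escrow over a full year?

$4,416.48

Municipal property tax = $740.16 × 2 = $1,480.32 per year
Flood insurance = $1,611.84 per year
Ground rent = $662.16 × 2 = $1,324.32 per year
Combined annual = $1,480.32 + $1,611.84 + $1,324.32 = $4,416.48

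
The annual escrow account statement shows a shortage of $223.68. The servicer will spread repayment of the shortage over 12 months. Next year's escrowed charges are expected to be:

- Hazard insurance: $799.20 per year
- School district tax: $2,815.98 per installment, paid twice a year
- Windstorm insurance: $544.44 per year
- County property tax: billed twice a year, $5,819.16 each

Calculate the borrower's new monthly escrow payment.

Hazard insurance = $799.20/yr
School district tax = $2,815.98 × 2 = $5,631.96/yr
Windstorm insurance = $544.44/yr
County property tax = $5,819.16 × 2 = $11,638.32/yr
Yearly total = $799.20 + $5,631.96 + $544.44 + $11,638.32 = $18,613.92
Monthly escrow = $18,613.92 / 12 = $1,551.16
Shortage per month = $223.68 ÷ 12 = $18.64
New monthly escrow = $1,551.16 + $18.64 = $1,569.80

$1,569.80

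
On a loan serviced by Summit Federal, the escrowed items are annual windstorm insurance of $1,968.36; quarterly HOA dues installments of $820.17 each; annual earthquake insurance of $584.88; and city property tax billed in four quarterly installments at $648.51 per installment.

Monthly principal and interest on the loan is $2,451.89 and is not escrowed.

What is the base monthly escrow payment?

Windstorm insurance: $1,968.36
HOA dues: $820.17 × 4 = $3,280.68
Earthquake insurance: $584.88
City property tax: $648.51 × 4 = $2,594.04
Yearly total = $1,968.36 + $3,280.68 + $584.88 + $2,594.04 = $8,427.96
Monthly escrow = $8,427.96 / 12 = $702.33

$702.33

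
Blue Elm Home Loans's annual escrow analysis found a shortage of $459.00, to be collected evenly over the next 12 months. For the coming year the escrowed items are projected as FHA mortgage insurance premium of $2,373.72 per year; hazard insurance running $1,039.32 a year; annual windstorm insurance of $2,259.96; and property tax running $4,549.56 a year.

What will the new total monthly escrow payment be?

$890.13

FHA mortgage insurance premium: $2,373.72/yr
Hazard insurance: $1,039.32/yr
Windstorm insurance: $2,259.96/yr
Property tax: $4,549.56/yr
Yearly total = $10,222.56
Base monthly escrow = $10,222.56 ÷ 12 = $851.88
Shortage spread = $459.00 / 12 = $38.25/mo
Adjusted monthly = $851.88 + $38.25 = $890.13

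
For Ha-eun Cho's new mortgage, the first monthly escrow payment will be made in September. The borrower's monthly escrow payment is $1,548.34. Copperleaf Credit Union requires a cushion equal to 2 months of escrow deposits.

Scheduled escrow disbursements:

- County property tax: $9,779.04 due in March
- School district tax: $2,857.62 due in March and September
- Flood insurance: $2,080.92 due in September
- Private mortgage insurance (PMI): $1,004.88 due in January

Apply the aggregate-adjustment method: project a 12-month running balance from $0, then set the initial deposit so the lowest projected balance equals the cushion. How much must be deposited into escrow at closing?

Cushion = 2 × $1,548.34 = $3,096.68
Trial balance (start $0, +$1,548.34 each month, − disbursements):
  Sep: +$1,548.34 − $4,938.54 → -$3,390.20
  Oct: +$1,548.34 → -$1,841.86
  Nov: +$1,548.34 → -$293.52
  Dec: +$1,548.34 → $1,254.82
  Jan: +$1,548.34 − $1,004.88 → $1,798.28
  Feb: +$1,548.34 → $3,346.62
  Mar: +$1,548.34 − $12,636.66 → -$7,741.70
  Apr: +$1,548.34 → -$6,193.36
  May: +$1,548.34 → -$4,645.02
  Jun: +$1,548.34 → -$3,096.68
  Jul: +$1,548.34 → -$1,548.34
  Aug: +$1,548.34 → $0.00
Lowest trial balance = -$7,741.70 (Mar)
Initial deposit = cushion − low point = $3,096.68 − (-$7,741.70) = $10,838.38

$10,838.38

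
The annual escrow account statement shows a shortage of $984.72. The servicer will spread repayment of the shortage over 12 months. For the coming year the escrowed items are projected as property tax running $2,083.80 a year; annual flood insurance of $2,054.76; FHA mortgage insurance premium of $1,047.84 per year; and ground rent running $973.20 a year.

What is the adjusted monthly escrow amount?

$595.36

Property tax: $2,083.80
Flood insurance: $2,054.76
FHA mortgage insurance premium: $1,047.84
Ground rent: $973.20
Annual escrow total = $2,083.80 + $2,054.76 + $1,047.84 + $973.20 = $6,159.60
Monthly = $6,159.60 / 12 = $513.30
Shortage per month = $984.72 / 12 = $82.06
Adjusted monthly = $513.30 + $82.06 = $595.36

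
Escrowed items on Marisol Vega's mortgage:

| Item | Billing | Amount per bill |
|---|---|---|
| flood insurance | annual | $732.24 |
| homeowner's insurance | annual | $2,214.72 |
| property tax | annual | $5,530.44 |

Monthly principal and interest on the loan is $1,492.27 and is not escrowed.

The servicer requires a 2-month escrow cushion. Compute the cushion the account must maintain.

Flood insurance = $732.24/yr
Homeowner's insurance = $2,214.72/yr
Property tax = $5,530.44/yr
Combined annual = $8,477.40
Per month = $8,477.40 / 12 = $706.45
Reserve = 2 × $706.45 = $1,412.90

$1,412.90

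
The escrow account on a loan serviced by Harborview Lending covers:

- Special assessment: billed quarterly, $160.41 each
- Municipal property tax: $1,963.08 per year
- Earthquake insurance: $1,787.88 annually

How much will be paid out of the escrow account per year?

Special assessment — $160.41 × 4 = $641.64/yr
Municipal property tax — $1,963.08/yr
Earthquake insurance — $1,787.88/yr
Combined annual = $4,392.60

$4,392.60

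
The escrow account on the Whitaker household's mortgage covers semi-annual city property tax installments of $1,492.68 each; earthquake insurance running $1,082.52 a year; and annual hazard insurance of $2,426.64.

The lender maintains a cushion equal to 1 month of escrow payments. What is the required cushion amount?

$541.21

City property tax — $1,492.68 × 2 = $2,985.36 annually
Earthquake insurance — $1,082.52 annually
Hazard insurance — $2,426.64 annually
Total annual escrow = $2,985.36 + $1,082.52 + $2,426.64 = $6,494.52
Per month = $6,494.52 ÷ 12 = $541.21
Cushion = 1 × $541.21 = $541.21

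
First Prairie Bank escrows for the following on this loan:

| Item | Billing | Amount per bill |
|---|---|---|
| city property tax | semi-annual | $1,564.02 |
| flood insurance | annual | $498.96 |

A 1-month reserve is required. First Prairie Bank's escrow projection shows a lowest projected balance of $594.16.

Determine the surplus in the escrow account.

City property tax: $1,564.02 × 2 = $3,128.04/yr
Flood insurance: $498.96/yr
Yearly total = $3,128.04 + $498.96 = $3,627.00
Base monthly escrow = $3,627.00 ÷ 12 = $302.25
Required reserve = 1 × $302.25 = $302.25
Surplus = $594.16 − $302.25 = $291.91

$291.91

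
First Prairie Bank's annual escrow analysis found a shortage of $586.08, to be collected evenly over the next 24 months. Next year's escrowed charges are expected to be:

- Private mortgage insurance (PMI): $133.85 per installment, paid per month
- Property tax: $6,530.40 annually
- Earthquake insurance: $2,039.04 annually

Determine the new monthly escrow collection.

$872.39

Private mortgage insurance (PMI) = $133.85 × 12 = $1,606.20 annually
Property tax = $6,530.40 annually
Earthquake insurance = $2,039.04 annually
Yearly total = $10,175.64
Per month = $10,175.64 ÷ 12 = $847.97
Monthly shortage recovery: $586.08 ÷ 24 = $24.42
Adjusted monthly = $847.97 + $24.42 = $872.39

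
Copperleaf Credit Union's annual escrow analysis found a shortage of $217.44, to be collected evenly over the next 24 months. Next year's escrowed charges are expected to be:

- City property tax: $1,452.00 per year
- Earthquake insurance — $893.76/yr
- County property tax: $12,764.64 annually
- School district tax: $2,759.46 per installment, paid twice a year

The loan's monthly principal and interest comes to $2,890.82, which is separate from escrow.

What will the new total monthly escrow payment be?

$1,728.17

City property tax: $1,452.00/yr
Earthquake insurance: $893.76/yr
County property tax: $12,764.64/yr
School district tax: $2,759.46 × 2 = $5,518.92/yr
Combined annual = $20,629.32
Monthly escrow = $20,629.32 / 12 = $1,719.11
Shortage per month = $217.44 ÷ 24 = $9.06
Adjusted monthly = $1,719.11 + $9.06 = $1,728.17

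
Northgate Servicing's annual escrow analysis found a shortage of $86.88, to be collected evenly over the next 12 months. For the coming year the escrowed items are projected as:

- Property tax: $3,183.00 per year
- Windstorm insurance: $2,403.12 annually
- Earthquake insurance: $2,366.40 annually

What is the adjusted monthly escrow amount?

$669.95

Property tax — $3,183.00
Windstorm insurance — $2,403.12
Earthquake insurance — $2,366.40
Total annual escrow = $3,183.00 + $2,403.12 + $2,366.40 = $7,952.52
Per month = $7,952.52 ÷ 12 = $662.71
Shortage per month = $86.88 / 12 = $7.24
New monthly escrow = $662.71 + $7.24 = $669.95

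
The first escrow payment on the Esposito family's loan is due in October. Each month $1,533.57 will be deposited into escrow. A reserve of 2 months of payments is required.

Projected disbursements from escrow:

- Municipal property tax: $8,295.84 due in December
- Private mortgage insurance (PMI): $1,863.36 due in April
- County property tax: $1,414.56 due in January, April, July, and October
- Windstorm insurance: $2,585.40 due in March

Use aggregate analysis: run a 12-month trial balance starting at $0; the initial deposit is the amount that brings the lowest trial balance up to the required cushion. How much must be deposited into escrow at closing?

Cushion = 2 × $1,533.57 = $3,067.14
Trial balance (start $0, +$1,533.57 each month, − disbursements):
  Oct: +$1,533.57 − $1,414.56 → $119.01
  Nov: +$1,533.57 → $1,652.58
  Dec: +$1,533.57 − $8,295.84 → -$5,109.69
  Jan: +$1,533.57 − $1,414.56 → -$4,990.68
  Feb: +$1,533.57 → -$3,457.11
  Mar: +$1,533.57 − $2,585.40 → -$4,508.94
  Apr: +$1,533.57 − $3,277.92 → -$6,253.29
  May: +$1,533.57 → -$4,719.72
  Jun: +$1,533.57 → -$3,186.15
  Jul: +$1,533.57 − $1,414.56 → -$3,067.14
  Aug: +$1,533.57 → -$1,533.57
  Sep: +$1,533.57 → $0.00
Lowest trial balance = -$6,253.29 (Apr)
Initial deposit = cushion − low point = $3,067.14 − (-$6,253.29) = $9,320.43

$9,320.43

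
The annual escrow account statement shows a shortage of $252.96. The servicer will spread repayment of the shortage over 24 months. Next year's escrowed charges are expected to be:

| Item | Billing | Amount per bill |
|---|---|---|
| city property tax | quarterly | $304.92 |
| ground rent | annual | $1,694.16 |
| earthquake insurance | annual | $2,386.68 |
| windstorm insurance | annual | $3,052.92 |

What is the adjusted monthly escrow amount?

$706.66

City property tax = $304.92 × 4 = $1,219.68 per year
Ground rent = $1,694.16 per year
Earthquake insurance = $2,386.68 per year
Windstorm insurance = $3,052.92 per year
Combined annual = $1,219.68 + $1,694.16 + $2,386.68 + $3,052.92 = $8,353.44
Monthly escrow = $8,353.44 / 12 = $696.12
Shortage spread = $252.96 ÷ 24 = $10.54/mo
Adjusted monthly = $696.12 + $10.54 = $706.66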